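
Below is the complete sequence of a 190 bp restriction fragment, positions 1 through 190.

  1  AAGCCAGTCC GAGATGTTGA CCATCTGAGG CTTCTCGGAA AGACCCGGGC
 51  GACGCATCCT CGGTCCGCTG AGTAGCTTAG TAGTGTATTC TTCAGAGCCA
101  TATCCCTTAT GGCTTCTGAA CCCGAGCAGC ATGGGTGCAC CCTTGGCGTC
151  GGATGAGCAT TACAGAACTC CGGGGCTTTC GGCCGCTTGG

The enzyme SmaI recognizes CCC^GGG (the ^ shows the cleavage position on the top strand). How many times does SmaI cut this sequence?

CCCGGG occurs starting at position 44.
SmaI cuts at 1 site.

1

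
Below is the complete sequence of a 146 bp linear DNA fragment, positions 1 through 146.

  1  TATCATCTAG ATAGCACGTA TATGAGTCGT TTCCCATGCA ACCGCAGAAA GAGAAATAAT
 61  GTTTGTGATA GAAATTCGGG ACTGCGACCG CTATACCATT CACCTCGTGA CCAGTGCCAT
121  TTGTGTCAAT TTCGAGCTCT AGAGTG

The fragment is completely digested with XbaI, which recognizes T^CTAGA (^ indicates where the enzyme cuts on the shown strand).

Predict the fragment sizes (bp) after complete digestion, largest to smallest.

XbaI sites (TCTAGA) start at positions 6, 138.
XbaI cuts after the first base of each site, so after positions 6, 138.
Linear molecule, 2 cuts → 3 fragments:
  1–6 → 6 bp
  7–138 → 132 bp
  139–146 → 8 bp
Sorted largest to smallest: 132, 8, 6 bp.

132, 8, 6 bp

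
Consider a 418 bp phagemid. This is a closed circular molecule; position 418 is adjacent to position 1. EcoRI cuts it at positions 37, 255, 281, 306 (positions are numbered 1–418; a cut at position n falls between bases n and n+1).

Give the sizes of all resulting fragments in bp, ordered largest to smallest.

218, 149, 26, 25 bp

Circular molecule, 4 cuts → 4 fragments:
  255 − 37 = 218 bp
  281 − 255 = 26 bp
  306 − 281 = 25 bp
  wrap: 418 − 306 + 37 = 149 bp
Sorted largest to smallest: 218, 149, 26, 25 bp.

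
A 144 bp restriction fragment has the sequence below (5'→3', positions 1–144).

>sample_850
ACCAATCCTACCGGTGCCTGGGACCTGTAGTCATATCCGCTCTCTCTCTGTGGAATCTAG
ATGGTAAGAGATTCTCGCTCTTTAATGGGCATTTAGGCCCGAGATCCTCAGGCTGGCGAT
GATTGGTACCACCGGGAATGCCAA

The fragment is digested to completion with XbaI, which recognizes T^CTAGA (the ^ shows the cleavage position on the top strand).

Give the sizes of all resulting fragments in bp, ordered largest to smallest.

88, 56 bp

The XbaI site (TCTAGA) starts at position 56.
XbaI cuts after the first base of each site, so after position 56.
Linear molecule, 1 cut → 2 fragments:
  1–56 → 56 bp
  57–144 → 88 bp
Sorted largest to smallest: 88, 56 bp.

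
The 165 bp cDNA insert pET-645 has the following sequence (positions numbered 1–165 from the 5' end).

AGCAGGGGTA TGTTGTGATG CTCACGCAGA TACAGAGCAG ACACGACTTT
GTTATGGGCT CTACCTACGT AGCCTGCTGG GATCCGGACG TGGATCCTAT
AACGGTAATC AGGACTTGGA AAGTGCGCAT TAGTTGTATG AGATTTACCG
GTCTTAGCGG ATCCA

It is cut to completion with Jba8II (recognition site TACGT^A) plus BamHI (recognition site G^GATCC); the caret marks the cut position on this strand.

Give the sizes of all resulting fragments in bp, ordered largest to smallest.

70, 67, 12, 10, 6 bp

The Jba8II site (TACGTA) starts at position 66.
Jba8II cuts after base 5 of each site (before the last base), so after position 70.
BamHI sites (GGATCC) start at positions 80, 92, 159.
BamHI cuts after the first base of each site, so after positions 80, 92, 159.
Combined cut positions: 70, 80, 92, 159.
Linear molecule, 4 cuts → 5 fragments:
  1–70 → 70 bp
  71–80 → 10 bp
  81–92 → 12 bp
  93–159 → 67 bp
  160–165 → 6 bp
Sorted largest to smallest: 70, 67, 12, 10, 6 bp.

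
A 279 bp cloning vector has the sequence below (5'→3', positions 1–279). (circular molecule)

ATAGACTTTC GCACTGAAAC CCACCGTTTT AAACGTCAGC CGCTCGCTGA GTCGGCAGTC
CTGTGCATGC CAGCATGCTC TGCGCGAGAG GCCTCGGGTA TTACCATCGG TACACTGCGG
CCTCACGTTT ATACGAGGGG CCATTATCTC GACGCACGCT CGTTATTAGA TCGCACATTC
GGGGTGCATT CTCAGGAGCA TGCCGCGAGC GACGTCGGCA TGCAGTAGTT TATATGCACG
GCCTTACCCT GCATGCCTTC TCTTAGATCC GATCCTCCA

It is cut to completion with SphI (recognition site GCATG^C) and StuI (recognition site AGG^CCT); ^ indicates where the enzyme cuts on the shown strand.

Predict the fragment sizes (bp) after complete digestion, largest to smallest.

SphI sites (GCATGC) start at positions 65, 73, 198, 218, 251.
SphI cuts after base 5 of each site (before the last base), so after positions 69, 77, 202, 222, 255.
The StuI site (AGGCCT) starts at position 89.
StuI cuts after base 3 of each site, so after position 91.
Combined cut positions: 69, 77, 91, 202, 222, 255.
Circular molecule, 6 cuts → 6 fragments:
  70–77 → 8 bp
  78–91 → 14 bp
  92–202 → 111 bp
  203–222 → 20 bp
  223–255 → 33 bp
  256–279 then 1–69 → 24 + 69 = 93 bp
Sorted largest to smallest: 111, 93, 33, 20, 14, 8 bp.

111, 93, 33, 20, 14, 8 bp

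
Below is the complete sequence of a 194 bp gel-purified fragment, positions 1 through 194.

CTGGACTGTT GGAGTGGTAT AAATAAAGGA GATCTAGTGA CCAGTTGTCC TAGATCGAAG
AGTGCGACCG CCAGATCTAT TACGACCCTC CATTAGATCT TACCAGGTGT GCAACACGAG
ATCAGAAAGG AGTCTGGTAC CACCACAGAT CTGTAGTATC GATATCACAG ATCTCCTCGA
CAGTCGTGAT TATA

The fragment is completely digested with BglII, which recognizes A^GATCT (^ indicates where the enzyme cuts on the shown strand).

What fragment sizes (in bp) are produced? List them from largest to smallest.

52, 43, 30, 25, 22, 22 bp

BglII sites (AGATCT) start at positions 30, 73, 95, 147, 169.
BglII cuts after the first base of each site, so after positions 30, 73, 95, 147, 169.
Linear molecule, 5 cuts → 6 fragments:
  1–30 → 30 bp
  31–73 → 43 bp
  74–95 → 22 bp
  96–147 → 52 bp
  148–169 → 22 bp
  170–194 → 25 bp
Sorted largest to smallest: 52, 43, 30, 25, 22, 22 bp.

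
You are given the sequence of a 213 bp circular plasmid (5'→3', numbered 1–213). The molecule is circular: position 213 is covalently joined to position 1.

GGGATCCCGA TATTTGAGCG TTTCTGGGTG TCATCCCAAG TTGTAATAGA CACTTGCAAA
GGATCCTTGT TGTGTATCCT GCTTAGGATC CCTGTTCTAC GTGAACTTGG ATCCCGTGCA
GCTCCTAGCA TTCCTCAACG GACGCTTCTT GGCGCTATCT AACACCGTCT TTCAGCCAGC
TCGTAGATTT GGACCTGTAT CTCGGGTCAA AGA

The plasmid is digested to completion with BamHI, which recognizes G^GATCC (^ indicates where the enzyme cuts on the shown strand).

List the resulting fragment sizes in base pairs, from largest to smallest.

106, 59, 25, 23 bp

BamHI sites (GGATCC) start at positions 2, 61, 86, 109.
BamHI cuts after the first base of each site, so after positions 2, 61, 86, 109.
Circular molecule, 4 cuts → 4 fragments:
  3–61 → 59 bp
  62–86 → 25 bp
  87–109 → 23 bp
  110–213 then 1–2 → 104 + 2 = 106 bp
Sorted largest to smallest: 106, 59, 25, 23 bp.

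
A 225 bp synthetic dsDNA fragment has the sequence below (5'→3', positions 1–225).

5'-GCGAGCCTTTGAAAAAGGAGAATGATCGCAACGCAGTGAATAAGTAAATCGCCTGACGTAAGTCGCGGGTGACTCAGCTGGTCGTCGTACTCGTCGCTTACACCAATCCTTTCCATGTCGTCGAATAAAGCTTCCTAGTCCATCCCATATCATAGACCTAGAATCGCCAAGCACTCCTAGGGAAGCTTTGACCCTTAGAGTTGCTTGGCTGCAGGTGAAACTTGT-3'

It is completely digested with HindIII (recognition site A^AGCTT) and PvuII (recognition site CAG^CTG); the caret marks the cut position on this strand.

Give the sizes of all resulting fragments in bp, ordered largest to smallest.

HindIII sites (AAGCTT) start at positions 128, 183.
HindIII cuts after the first base of each site, so after positions 128, 183.
The PvuII site (CAGCTG) starts at position 75.
PvuII cuts after base 3 of each site, so after position 77.
Combined cut positions: 77, 128, 183.
Linear molecule, 3 cuts → 4 fragments:
  1–77 → 77 bp
  78–128 → 51 bp
  129–183 → 55 bp
  184–225 → 42 bp
Sorted largest to smallest: 77, 55, 51, 42 bp.

77, 55, 51, 42 bp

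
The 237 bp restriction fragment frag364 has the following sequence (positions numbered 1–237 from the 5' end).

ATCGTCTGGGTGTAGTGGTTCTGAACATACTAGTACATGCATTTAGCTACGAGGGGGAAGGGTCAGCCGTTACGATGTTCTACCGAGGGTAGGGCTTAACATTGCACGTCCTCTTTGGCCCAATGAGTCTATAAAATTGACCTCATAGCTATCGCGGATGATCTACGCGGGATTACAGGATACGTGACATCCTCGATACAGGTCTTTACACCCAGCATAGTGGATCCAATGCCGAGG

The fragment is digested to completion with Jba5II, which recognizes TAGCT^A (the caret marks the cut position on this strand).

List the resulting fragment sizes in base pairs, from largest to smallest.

Jba5II sites (TAGCTA) start at positions 44, 146.
Jba5II cuts after base 5 of each site (before the last base), so after positions 48, 150.
Linear molecule, 2 cuts → 3 fragments:
  1–48 → 48 bp
  49–150 → 102 bp
  151–237 → 87 bp
Sorted largest to smallest: 102, 87, 48 bp.

102, 87, 48 bp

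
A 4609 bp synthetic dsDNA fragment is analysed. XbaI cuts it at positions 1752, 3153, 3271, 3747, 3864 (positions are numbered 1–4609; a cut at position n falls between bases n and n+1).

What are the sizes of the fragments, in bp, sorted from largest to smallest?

1752, 1401, 745, 476, 118, 117 bp

Linear molecule, 5 cuts → 6 fragments:
  1752 − 0 = 1752 bp
  3153 − 1752 = 1401 bp
  3271 − 3153 = 118 bp
  3747 − 3271 = 476 bp
  3864 − 3747 = 117 bp
  4609 − 3864 = 745 bp
Sorted largest to smallest: 1752, 1401, 745, 476, 118, 117 bp.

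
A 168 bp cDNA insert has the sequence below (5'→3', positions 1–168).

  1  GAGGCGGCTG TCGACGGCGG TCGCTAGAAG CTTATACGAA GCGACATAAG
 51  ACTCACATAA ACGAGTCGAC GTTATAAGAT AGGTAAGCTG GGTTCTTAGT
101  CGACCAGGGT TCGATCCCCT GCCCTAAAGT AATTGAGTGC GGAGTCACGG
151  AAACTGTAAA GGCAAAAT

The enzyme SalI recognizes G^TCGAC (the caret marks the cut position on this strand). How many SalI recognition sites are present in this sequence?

3

GTCGAC occurs starting at positions 10, 65, 99.
SalI cuts at 3 sites.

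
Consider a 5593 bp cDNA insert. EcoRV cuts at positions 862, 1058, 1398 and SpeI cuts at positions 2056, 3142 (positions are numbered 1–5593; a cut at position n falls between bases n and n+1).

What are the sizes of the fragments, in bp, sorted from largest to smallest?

Combined cut positions (sorted): 862, 1058, 1398, 2056, 3142.
Linear molecule, 5 cuts → 6 fragments:
  862 − 0 = 862 bp
  1058 − 862 = 196 bp
  1398 − 1058 = 340 bp
  2056 − 1398 = 658 bp
  3142 − 2056 = 1086 bp
  5593 − 3142 = 2451 bp
Sorted largest to smallest: 2451, 1086, 862, 658, 340, 196 bp.

2451, 1086, 862, 658, 340, 196 bp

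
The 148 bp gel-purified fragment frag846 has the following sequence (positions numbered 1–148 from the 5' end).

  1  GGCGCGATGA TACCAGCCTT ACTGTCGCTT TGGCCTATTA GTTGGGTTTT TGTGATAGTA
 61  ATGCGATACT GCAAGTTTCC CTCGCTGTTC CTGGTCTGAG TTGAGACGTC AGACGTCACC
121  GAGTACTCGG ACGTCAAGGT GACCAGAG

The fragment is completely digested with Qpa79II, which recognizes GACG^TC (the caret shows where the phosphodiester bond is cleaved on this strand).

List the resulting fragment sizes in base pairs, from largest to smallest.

Qpa79II sites (GACGTC) start at positions 105, 112, 130.
Qpa79II cuts after base 4 of each site, so after positions 108, 115, 133.
Linear molecule, 3 cuts → 4 fragments:
  1–108 → 108 bp
  109–115 → 7 bp
  116–133 → 18 bp
  134–148 → 15 bp
Sorted largest to smallest: 108, 18, 15, 7 bp.

108, 18, 15, 7 bp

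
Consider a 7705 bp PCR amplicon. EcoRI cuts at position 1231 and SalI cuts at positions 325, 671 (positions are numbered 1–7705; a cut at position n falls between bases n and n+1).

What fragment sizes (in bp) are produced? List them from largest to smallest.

Combined cut positions (sorted): 325, 671, 1231.
Linear molecule, 3 cuts → 4 fragments:
  325 − 0 = 325 bp
  671 − 325 = 346 bp
  1231 − 671 = 560 bp
  7705 − 1231 = 6474 bp
Sorted largest to smallest: 6474, 560, 346, 325 bp.

6474, 560, 346, 325 bp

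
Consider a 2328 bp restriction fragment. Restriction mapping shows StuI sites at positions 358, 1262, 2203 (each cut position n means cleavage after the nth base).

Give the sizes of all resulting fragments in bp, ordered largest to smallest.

Linear molecule, 3 cuts → 4 fragments:
  358 − 0 = 358 bp
  1262 − 358 = 904 bp
  2203 − 1262 = 941 bp
  2328 − 2203 = 125 bp
Sorted largest to smallest: 941, 904, 358, 125 bp.

941, 904, 358, 125 bp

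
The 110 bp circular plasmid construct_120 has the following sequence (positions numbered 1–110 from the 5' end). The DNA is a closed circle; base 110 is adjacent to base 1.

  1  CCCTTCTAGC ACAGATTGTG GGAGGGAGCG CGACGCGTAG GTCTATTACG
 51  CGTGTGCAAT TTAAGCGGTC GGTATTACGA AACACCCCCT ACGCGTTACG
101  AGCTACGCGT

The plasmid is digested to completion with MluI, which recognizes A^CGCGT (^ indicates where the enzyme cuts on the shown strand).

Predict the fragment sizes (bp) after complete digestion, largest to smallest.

MluI sites (ACGCGT) start at positions 33, 48, 91, 105.
MluI cuts after the first base of each site, so after positions 33, 48, 91, 105.
Circular molecule, 4 cuts → 4 fragments:
  34–48 → 15 bp
  49–91 → 43 bp
  92–105 → 14 bp
  106–110 then 1–33 → 5 + 33 = 38 bp
Sorted largest to smallest: 43, 38, 15, 14 bp.

43, 38, 15, 14 bp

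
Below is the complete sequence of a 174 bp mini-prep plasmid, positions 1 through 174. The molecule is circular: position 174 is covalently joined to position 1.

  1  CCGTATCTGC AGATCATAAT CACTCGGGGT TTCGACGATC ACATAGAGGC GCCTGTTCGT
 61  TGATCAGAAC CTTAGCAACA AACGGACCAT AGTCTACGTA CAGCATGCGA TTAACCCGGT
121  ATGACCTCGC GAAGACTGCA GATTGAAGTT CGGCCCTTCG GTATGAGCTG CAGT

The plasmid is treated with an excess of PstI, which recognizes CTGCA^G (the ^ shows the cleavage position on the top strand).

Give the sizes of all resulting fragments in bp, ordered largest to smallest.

129, 32, 13 bp

PstI sites (CTGCAG) start at positions 7, 136, 168.
PstI cuts after base 5 of each site (before the last base), so after positions 11, 140, 172.
Circular molecule, 3 cuts → 3 fragments:
  12–140 → 129 bp
  141–172 → 32 bp
  173–174 then 1–11 → 2 + 11 = 13 bp
Sorted largest to smallest: 129, 32, 13 bp.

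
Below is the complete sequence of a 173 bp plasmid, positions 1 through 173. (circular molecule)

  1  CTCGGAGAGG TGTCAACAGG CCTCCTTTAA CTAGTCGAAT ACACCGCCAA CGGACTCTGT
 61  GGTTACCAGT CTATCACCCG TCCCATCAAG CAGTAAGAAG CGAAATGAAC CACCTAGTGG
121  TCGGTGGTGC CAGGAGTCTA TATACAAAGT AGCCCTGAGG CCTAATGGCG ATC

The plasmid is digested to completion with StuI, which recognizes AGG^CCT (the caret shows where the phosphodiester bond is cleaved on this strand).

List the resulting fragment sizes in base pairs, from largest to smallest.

140, 33 bp

StuI sites (AGGCCT) start at positions 18, 158.
StuI cuts after base 3 of each site, so after positions 20, 160.
Circular molecule, 2 cuts → 2 fragments:
  21–160 → 140 bp
  161–173 then 1–20 → 13 + 20 = 33 bp
Sorted largest to smallest: 140, 33 bp.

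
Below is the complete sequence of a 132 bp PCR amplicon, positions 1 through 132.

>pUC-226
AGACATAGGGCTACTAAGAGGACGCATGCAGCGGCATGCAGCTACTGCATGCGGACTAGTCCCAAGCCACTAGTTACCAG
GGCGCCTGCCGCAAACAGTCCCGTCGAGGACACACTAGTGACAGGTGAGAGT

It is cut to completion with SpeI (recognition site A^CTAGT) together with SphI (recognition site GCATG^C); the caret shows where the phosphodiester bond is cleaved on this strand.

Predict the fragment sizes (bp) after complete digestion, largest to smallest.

SpeI sites (ACTAGT) start at positions 55, 69, 114.
SpeI cuts after the first base of each site, so after positions 55, 69, 114.
SphI sites (GCATGC) start at positions 24, 34, 47.
SphI cuts after base 5 of each site (before the last base), so after positions 28, 38, 51.
Combined cut positions: 28, 38, 51, 55, 69, 114.
Linear molecule, 6 cuts → 7 fragments:
  1–28 → 28 bp
  29–38 → 10 bp
  39–51 → 13 bp
  52–55 → 4 bp
  56–69 → 14 bp
  70–114 → 45 bp
  115–132 → 18 bp
Sorted largest to smallest: 45, 28, 18, 14, 13, 10, 4 bp.

45, 28, 18, 14, 13, 10, 4 bp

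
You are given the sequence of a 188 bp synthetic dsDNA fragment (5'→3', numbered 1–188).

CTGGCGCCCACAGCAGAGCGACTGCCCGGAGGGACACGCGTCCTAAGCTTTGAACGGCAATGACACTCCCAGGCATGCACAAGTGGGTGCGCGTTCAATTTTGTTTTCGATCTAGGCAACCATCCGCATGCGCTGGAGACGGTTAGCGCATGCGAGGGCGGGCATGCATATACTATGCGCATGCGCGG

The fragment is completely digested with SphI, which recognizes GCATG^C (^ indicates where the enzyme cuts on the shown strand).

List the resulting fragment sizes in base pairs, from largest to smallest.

SphI sites (GCATGC) start at positions 73, 126, 148, 162, 179.
SphI cuts after base 5 of each site (before the last base), so after positions 77, 130, 152, 166, 183.
Linear molecule, 5 cuts → 6 fragments:
  1–77 → 77 bp
  78–130 → 53 bp
  131–152 → 22 bp
  153–166 → 14 bp
  167–183 → 17 bp
  184–188 → 5 bp
Sorted largest to smallest: 77, 53, 22, 17, 14, 5 bp.

77, 53, 22, 17, 14, 5 bp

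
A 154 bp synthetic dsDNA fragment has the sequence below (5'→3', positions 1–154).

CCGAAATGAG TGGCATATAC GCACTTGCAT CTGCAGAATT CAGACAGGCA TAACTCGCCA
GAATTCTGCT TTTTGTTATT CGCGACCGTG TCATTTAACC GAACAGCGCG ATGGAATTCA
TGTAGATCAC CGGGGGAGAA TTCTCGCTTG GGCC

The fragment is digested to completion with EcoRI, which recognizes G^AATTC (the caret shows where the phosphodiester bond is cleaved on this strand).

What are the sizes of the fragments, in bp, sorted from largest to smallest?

EcoRI sites (GAATTC) start at positions 36, 61, 114, 138.
EcoRI cuts after the first base of each site, so after positions 36, 61, 114, 138.
Linear molecule, 4 cuts → 5 fragments:
  1–36 → 36 bp
  37–61 → 25 bp
  62–114 → 53 bp
  115–138 → 24 bp
  139–154 → 16 bp
Sorted largest to smallest: 53, 36, 25, 24, 16 bp.

53, 36, 25, 24, 16 bp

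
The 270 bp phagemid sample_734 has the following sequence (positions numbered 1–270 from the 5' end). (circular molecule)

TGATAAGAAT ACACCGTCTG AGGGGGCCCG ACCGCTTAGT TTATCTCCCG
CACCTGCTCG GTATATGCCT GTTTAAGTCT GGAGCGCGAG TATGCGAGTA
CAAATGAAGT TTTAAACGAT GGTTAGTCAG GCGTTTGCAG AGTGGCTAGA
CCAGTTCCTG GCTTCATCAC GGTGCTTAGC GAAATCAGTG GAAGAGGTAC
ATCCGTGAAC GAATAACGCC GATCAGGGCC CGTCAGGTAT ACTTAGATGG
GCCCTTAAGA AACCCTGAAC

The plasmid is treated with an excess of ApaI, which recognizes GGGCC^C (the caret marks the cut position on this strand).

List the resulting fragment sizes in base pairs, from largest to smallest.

ApaI sites (GGGCCC) start at positions 24, 226, 249.
ApaI cuts after base 5 of each site (before the last base), so after positions 28, 230, 253.
Circular molecule, 3 cuts → 3 fragments:
  29–230 → 202 bp
  231–253 → 23 bp
  254–270 then 1–28 → 17 + 28 = 45 bp
Sorted largest to smallest: 202, 45, 23 bp.

202, 45, 23 bp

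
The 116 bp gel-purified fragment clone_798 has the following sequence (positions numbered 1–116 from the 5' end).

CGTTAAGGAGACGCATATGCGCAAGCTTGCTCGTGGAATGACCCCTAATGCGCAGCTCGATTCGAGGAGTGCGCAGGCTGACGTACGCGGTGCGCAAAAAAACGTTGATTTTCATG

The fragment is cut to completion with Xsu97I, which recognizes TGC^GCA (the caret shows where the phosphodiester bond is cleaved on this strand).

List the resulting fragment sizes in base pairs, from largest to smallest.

31, 23, 21, 21, 20 bp

Xsu97I sites (TGCGCA) start at positions 18, 49, 70, 91.
Xsu97I cuts after base 3 of each site, so after positions 20, 51, 72, 93.
Linear molecule, 4 cuts → 5 fragments:
  1–20 → 20 bp
  21–51 → 31 bp
  52–72 → 21 bp
  73–93 → 21 bp
  94–116 → 23 bp
Sorted largest to smallest: 31, 23, 21, 21, 20 bp.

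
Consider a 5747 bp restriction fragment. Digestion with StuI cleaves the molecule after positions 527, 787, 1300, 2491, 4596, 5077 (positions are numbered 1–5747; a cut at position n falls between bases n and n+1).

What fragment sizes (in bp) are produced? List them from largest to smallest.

Linear molecule, 6 cuts → 7 fragments:
  527 − 0 = 527 bp
  787 − 527 = 260 bp
  1300 − 787 = 513 bp
  2491 − 1300 = 1191 bp
  4596 − 2491 = 2105 bp
  5077 − 4596 = 481 bp
  5747 − 5077 = 670 bp
Sorted largest to smallest: 2105, 1191, 670, 527, 513, 481, 260 bp.

2105, 1191, 670, 527, 513, 481, 260 bp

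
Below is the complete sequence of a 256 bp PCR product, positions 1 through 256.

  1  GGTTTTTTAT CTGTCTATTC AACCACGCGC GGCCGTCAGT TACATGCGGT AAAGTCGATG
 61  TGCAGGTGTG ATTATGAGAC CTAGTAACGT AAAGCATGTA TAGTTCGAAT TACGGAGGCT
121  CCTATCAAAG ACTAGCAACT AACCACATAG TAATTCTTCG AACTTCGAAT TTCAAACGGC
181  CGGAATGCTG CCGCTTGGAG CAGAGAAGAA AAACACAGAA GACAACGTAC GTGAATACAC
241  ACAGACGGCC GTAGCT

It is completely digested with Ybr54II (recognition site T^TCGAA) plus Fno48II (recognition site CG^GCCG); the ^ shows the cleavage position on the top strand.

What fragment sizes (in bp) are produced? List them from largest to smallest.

Ybr54II sites (TTCGAA) start at positions 104, 157, 164.
Ybr54II cuts after the first base of each site, so after positions 104, 157, 164.
Fno48II sites (CGGCCG) start at positions 30, 177, 246.
Fno48II cuts after base 2 of each site, so after positions 31, 178, 247.
Combined cut positions: 31, 104, 157, 164, 178, 247.
Linear molecule, 6 cuts → 7 fragments:
  1–31 → 31 bp
  32–104 → 73 bp
  105–157 → 53 bp
  158–164 → 7 bp
  165–178 → 14 bp
  179–247 → 69 bp
  248–256 → 9 bp
Sorted largest to smallest: 73, 69, 53, 31, 14, 9, 7 bp.

73, 69, 53, 31, 14, 9, 7 bp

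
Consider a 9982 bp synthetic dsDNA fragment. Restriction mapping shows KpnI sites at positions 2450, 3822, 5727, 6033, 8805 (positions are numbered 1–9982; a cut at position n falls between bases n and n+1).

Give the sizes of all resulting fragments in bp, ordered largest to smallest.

2772, 2450, 1905, 1372, 1177, 306 bp

Linear molecule, 5 cuts → 6 fragments:
  2450 − 0 = 2450 bp
  3822 − 2450 = 1372 bp
  5727 − 3822 = 1905 bp
  6033 − 5727 = 306 bp
  8805 − 6033 = 2772 bp
  9982 − 8805 = 1177 bp
Sorted largest to smallest: 2772, 2450, 1905, 1372, 1177, 306 bp.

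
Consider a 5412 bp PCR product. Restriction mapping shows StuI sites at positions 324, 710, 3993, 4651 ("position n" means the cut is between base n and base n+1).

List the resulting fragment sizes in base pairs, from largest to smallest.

Linear molecule, 4 cuts → 5 fragments:
  324 − 0 = 324 bp
  710 − 324 = 386 bp
  3993 − 710 = 3283 bp
  4651 − 3993 = 658 bp
  5412 − 4651 = 761 bp
Sorted largest to smallest: 3283, 761, 658, 386, 324 bp.

3283, 761, 658, 386, 324 bp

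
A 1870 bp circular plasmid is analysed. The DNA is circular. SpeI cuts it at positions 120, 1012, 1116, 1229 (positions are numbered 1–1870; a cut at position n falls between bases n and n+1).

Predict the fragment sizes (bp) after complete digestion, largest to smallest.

Circular molecule, 4 cuts → 4 fragments:
  1012 − 120 = 892 bp
  1116 − 1012 = 104 bp
  1229 − 1116 = 113 bp
  wrap: 1870 − 1229 + 120 = 761 bp
Sorted largest to smallest: 892, 761, 113, 104 bp.

892, 761, 113, 104 bp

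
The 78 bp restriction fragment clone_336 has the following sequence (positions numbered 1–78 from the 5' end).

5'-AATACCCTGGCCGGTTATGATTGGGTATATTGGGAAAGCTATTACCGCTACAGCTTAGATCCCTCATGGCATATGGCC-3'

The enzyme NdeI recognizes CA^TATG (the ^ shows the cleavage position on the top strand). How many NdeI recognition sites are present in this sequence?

CATATG occurs starting at position 70.
NdeI cuts at 1 site.

1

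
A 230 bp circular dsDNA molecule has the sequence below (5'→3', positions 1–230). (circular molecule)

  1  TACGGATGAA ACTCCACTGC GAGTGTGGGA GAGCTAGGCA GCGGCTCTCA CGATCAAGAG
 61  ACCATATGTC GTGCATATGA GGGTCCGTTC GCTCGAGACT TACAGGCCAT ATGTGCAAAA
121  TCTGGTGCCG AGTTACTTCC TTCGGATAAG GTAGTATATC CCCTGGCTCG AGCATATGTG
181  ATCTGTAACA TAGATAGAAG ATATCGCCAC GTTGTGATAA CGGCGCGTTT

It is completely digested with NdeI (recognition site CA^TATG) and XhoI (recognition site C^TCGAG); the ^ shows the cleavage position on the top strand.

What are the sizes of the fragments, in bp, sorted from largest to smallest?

120, 58, 17, 17, 11, 7 bp

NdeI sites (CATATG) start at positions 63, 74, 108, 173.
NdeI cuts after base 2 of each site, so after positions 64, 75, 109, 174.
XhoI sites (CTCGAG) start at positions 92, 167.
XhoI cuts after the first base of each site, so after positions 92, 167.
Combined cut positions: 64, 75, 92, 109, 167, 174.
Circular molecule, 6 cuts → 6 fragments:
  65–75 → 11 bp
  76–92 → 17 bp
  93–109 → 17 bp
  110–167 → 58 bp
  168–174 → 7 bp
  175–230 then 1–64 → 56 + 64 = 120 bp
Sorted largest to smallest: 120, 58, 17, 17, 11, 7 bp.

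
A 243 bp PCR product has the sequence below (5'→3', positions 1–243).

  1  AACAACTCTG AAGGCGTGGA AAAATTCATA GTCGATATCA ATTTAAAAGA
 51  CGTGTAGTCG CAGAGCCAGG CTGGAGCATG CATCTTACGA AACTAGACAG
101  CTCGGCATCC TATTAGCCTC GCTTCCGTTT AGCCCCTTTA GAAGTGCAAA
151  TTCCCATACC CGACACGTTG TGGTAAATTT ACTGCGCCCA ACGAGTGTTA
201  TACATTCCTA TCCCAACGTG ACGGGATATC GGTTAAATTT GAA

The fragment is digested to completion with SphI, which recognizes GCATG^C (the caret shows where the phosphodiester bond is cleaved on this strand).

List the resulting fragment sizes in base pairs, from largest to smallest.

The SphI site (GCATGC) starts at position 76.
SphI cuts after base 5 of each site (before the last base), so after position 80.
Linear molecule, 1 cut → 2 fragments:
  1–80 → 80 bp
  81–243 → 163 bp
Sorted largest to smallest: 163, 80 bp.

163, 80 bp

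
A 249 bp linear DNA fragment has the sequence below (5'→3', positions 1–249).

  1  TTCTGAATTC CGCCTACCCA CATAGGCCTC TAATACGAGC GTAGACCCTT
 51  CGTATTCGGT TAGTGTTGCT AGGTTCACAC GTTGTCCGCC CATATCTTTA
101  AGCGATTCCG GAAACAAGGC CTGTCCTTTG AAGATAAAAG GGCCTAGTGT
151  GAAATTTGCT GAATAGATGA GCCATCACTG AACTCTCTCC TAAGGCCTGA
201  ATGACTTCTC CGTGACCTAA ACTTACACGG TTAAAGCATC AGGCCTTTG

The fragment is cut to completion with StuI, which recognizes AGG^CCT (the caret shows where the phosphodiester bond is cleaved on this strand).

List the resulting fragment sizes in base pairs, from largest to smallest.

93, 76, 48, 26, 6 bp

StuI sites (AGGCCT) start at positions 24, 117, 193, 241.
StuI cuts after base 3 of each site, so after positions 26, 119, 195, 243.
Linear molecule, 4 cuts → 5 fragments:
  1–26 → 26 bp
  27–119 → 93 bp
  120–195 → 76 bp
  196–243 → 48 bp
  244–249 → 6 bp
Sorted largest to smallest: 93, 76, 48, 26, 6 bp.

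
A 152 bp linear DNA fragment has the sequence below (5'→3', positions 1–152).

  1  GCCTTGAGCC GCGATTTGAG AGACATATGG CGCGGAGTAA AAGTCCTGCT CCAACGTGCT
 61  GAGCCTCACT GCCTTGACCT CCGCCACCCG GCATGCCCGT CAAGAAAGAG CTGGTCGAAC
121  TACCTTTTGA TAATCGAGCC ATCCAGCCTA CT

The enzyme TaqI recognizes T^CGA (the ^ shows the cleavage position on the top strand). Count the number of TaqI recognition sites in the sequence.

2

TCGA occurs starting at positions 115, 134.
TaqI cuts at 2 sites.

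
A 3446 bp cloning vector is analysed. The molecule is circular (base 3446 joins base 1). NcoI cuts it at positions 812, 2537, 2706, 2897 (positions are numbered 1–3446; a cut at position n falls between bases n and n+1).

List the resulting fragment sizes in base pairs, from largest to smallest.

Circular molecule, 4 cuts → 4 fragments:
  2537 − 812 = 1725 bp
  2706 − 2537 = 169 bp
  2897 − 2706 = 191 bp
  wrap: 3446 − 2897 + 812 = 1361 bp
Sorted largest to smallest: 1725, 1361, 191, 169 bp.

1725, 1361, 191, 169 bp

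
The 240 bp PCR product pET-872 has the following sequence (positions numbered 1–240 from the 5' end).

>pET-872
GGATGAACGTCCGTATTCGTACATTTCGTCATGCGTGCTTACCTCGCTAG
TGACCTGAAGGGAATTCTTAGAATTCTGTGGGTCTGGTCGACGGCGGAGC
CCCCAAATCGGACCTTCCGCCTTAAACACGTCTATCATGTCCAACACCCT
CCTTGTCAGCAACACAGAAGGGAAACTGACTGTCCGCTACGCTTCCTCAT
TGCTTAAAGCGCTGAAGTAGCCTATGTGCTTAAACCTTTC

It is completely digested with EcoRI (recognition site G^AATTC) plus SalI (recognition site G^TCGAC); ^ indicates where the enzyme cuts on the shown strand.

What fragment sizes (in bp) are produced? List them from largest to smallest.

EcoRI sites (GAATTC) start at positions 62, 71.
EcoRI cuts after the first base of each site, so after positions 62, 71.
The SalI site (GTCGAC) starts at position 87.
SalI cuts after the first base of each site, so after position 87.
Combined cut positions: 62, 71, 87.
Linear molecule, 3 cuts → 4 fragments:
  1–62 → 62 bp
  63–71 → 9 bp
  72–87 → 16 bp
  88–240 → 153 bp
Sorted largest to smallest: 153, 62, 16, 9 bp.

153, 62, 16, 9 bp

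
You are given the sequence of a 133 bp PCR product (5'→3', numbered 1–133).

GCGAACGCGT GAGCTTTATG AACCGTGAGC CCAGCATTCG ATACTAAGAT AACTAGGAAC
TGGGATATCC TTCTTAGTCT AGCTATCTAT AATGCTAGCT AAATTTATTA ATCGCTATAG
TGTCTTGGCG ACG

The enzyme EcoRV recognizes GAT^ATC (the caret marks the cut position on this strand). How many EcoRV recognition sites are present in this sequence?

GATATC occurs starting at position 64.
EcoRV cuts at 1 site.

1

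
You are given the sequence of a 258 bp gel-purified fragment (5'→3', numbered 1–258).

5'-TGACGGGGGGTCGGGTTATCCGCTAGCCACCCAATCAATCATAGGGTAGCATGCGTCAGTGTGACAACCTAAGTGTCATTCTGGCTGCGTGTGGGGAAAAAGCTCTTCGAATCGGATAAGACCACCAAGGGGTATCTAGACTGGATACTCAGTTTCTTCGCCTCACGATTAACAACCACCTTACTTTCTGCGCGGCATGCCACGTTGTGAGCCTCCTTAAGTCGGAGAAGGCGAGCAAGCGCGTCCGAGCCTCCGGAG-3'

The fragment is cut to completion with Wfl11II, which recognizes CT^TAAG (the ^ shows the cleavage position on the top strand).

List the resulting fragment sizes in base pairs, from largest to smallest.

217, 41 bp

The Wfl11II site (CTTAAG) starts at position 216.
Wfl11II cuts after base 2 of each site, so after position 217.
Linear molecule, 1 cut → 2 fragments:
  1–217 → 217 bp
  218–258 → 41 bp
Sorted largest to smallest: 217, 41 bp.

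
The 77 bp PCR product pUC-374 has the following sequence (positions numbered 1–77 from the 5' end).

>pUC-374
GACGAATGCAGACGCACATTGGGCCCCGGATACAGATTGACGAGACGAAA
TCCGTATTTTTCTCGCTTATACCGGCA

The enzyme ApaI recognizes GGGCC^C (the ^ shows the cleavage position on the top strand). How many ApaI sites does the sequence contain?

GGGCCC occurs starting at position 21.
ApaI cuts at 1 site.

1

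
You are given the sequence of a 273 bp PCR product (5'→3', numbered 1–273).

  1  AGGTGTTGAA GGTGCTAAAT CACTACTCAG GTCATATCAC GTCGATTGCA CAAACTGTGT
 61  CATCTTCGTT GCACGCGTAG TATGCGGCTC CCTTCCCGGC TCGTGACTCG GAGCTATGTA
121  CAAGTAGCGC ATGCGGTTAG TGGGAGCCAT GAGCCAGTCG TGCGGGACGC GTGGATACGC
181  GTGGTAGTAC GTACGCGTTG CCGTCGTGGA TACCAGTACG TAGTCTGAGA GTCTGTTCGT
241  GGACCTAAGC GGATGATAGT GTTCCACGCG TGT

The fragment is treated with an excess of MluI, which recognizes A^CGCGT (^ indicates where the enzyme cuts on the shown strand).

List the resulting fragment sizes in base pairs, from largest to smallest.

94, 73, 73, 16, 10, 7 bp

MluI sites (ACGCGT) start at positions 73, 167, 177, 193, 266.
MluI cuts after the first base of each site, so after positions 73, 167, 177, 193, 266.
Linear molecule, 5 cuts → 6 fragments:
  1–73 → 73 bp
  74–167 → 94 bp
  168–177 → 10 bp
  178–193 → 16 bp
  194–266 → 73 bp
  267–273 → 7 bp
Sorted largest to smallest: 94, 73, 73, 16, 10, 7 bp.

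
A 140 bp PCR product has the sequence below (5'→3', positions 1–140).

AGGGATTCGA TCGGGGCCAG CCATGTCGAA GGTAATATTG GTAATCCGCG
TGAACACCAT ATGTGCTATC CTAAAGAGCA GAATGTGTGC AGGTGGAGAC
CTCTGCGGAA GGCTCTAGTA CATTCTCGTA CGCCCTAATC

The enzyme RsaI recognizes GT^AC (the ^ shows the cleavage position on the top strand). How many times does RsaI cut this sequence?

2

GTAC occurs starting at positions 118, 128.
RsaI cuts at 2 sites.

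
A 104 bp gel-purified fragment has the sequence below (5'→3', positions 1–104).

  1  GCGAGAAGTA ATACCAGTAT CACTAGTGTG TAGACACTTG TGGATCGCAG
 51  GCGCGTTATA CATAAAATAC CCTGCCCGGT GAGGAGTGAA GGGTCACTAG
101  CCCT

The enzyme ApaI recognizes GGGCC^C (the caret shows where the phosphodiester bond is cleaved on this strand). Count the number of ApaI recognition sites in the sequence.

0

No occurrence of GGGCCC is present in the sequence.
ApaI does not cut: 0 sites.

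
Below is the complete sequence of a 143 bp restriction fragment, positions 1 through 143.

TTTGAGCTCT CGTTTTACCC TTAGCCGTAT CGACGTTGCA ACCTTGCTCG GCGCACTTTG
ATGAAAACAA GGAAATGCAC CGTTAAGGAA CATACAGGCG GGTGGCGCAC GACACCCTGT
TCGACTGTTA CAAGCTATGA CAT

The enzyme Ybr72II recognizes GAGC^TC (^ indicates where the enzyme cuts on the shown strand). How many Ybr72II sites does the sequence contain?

GAGCTC occurs starting at position 4.
Ybr72II cuts at 1 site.

1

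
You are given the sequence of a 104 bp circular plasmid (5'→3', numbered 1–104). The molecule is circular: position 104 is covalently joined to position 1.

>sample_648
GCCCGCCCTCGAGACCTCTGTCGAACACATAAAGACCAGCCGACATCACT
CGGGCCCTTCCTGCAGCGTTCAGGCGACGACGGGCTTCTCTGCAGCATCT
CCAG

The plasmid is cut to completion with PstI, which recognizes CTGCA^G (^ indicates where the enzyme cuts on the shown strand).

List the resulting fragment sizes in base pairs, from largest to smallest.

PstI sites (CTGCAG) start at positions 61, 90.
PstI cuts after base 5 of each site (before the last base), so after positions 65, 94.
Circular molecule, 2 cuts → 2 fragments:
  66–94 → 29 bp
  95–104 then 1–65 → 10 + 65 = 75 bp
Sorted largest to smallest: 75, 29 bp.

75, 29 bp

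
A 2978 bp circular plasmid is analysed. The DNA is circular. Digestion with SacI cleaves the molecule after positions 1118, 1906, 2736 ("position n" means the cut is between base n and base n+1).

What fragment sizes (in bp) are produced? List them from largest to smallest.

1360, 830, 788 bp

Circular molecule, 3 cuts → 3 fragments:
  1906 − 1118 = 788 bp
  2736 − 1906 = 830 bp
  wrap: 2978 − 2736 + 1118 = 1360 bp
Sorted largest to smallest: 1360, 830, 788 bp.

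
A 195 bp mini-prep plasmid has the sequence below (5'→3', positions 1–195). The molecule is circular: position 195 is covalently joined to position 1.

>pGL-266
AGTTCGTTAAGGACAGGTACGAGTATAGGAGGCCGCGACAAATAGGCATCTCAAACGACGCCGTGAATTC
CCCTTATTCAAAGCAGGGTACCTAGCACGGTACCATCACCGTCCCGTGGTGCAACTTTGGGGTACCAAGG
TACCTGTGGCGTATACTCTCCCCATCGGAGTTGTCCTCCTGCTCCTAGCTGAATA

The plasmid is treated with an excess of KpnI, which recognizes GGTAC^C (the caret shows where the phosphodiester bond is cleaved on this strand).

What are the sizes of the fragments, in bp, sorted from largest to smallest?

KpnI sites (GGTACC) start at positions 87, 99, 131, 139.
KpnI cuts after base 5 of each site (before the last base), so after positions 91, 103, 135, 143.
Circular molecule, 4 cuts → 4 fragments:
  92–103 → 12 bp
  104–135 → 32 bp
  136–143 → 8 bp
  144–195 then 1–91 → 52 + 91 = 143 bp
Sorted largest to smallest: 143, 32, 12, 8 bp.

143, 32, 12, 8 bp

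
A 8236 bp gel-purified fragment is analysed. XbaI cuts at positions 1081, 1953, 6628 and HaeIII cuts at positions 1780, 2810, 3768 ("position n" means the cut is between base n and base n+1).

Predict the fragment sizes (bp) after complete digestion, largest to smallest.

Combined cut positions (sorted): 1081, 1780, 1953, 2810, 3768, 6628.
Linear molecule, 6 cuts → 7 fragments:
  1081 − 0 = 1081 bp
  1780 − 1081 = 699 bp
  1953 − 1780 = 173 bp
  2810 − 1953 = 857 bp
  3768 − 2810 = 958 bp
  6628 − 3768 = 2860 bp
  8236 − 6628 = 1608 bp
Sorted largest to smallest: 2860, 1608, 1081, 958, 857, 699, 173 bp.

2860, 1608, 1081, 958, 857, 699, 173 bp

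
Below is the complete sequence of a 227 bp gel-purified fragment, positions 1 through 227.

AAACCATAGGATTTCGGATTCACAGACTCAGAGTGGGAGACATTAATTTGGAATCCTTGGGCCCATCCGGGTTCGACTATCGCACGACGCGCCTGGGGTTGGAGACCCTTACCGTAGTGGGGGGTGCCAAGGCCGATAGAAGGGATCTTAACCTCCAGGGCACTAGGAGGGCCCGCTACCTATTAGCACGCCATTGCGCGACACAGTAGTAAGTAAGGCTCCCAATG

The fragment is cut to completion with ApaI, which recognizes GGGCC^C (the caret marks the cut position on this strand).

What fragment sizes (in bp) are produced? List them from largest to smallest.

ApaI sites (GGGCCC) start at positions 59, 169.
ApaI cuts after base 5 of each site (before the last base), so after positions 63, 173.
Linear molecule, 2 cuts → 3 fragments:
  1–63 → 63 bp
  64–173 → 110 bp
  174–227 → 54 bp
Sorted largest to smallest: 110, 63, 54 bp.

110, 63, 54 bp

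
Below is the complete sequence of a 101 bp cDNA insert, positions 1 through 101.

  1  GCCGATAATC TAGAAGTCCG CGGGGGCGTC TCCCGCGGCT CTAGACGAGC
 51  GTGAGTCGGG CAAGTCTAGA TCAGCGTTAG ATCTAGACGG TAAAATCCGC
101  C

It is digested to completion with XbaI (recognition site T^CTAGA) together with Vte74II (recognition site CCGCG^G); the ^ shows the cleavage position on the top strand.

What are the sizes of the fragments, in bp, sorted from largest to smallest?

XbaI sites (TCTAGA) start at positions 9, 40, 65, 82.
XbaI cuts after the first base of each site, so after positions 9, 40, 65, 82.
Vte74II sites (CCGCGG) start at positions 18, 33.
Vte74II cuts after base 5 of each site (before the last base), so after positions 22, 37.
Combined cut positions: 9, 22, 37, 40, 65, 82.
Linear molecule, 6 cuts → 7 fragments:
  1–9 → 9 bp
  10–22 → 13 bp
  23–37 → 15 bp
  38–40 → 3 bp
  41–65 → 25 bp
  66–82 → 17 bp
  83–101 → 19 bp
Sorted largest to smallest: 25, 19, 17, 15, 13, 9, 3 bp.

25, 19, 17, 15, 13, 9, 3 bp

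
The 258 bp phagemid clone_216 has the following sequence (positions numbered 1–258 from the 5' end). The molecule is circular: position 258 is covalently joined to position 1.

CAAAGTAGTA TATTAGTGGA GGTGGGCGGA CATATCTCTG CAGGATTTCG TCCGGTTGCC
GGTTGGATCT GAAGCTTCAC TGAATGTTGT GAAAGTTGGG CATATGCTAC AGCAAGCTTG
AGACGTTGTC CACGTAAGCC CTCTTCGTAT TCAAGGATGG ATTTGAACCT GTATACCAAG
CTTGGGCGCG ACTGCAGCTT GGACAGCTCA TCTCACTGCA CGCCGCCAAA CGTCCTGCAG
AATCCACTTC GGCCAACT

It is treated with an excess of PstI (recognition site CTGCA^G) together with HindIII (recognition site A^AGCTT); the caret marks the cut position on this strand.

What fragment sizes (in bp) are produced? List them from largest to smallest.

64, 61, 43, 42, 30, 18 bp

PstI sites (CTGCAG) start at positions 38, 192, 235.
PstI cuts after base 5 of each site (before the last base), so after positions 42, 196, 239.
HindIII sites (AAGCTT) start at positions 72, 114, 178.
HindIII cuts after the first base of each site, so after positions 72, 114, 178.
Combined cut positions: 42, 72, 114, 178, 196, 239.
Circular molecule, 6 cuts → 6 fragments:
  43–72 → 30 bp
  73–114 → 42 bp
  115–178 → 64 bp
  179–196 → 18 bp
  197–239 → 43 bp
  240–258 then 1–42 → 19 + 42 = 61 bp
Sorted largest to smallest: 64, 61, 43, 42, 30, 18 bp.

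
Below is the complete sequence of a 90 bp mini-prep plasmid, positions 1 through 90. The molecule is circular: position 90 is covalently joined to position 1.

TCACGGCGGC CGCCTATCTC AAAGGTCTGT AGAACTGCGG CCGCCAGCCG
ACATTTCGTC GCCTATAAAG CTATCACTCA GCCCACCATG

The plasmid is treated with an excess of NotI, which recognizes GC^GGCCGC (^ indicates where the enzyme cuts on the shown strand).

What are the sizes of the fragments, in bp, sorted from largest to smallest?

59, 31 bp

NotI sites (GCGGCCGC) start at positions 6, 37.
NotI cuts after base 2 of each site, so after positions 7, 38.
Circular molecule, 2 cuts → 2 fragments:
  8–38 → 31 bp
  39–90 then 1–7 → 52 + 7 = 59 bp
Sorted largest to smallest: 59, 31 bp.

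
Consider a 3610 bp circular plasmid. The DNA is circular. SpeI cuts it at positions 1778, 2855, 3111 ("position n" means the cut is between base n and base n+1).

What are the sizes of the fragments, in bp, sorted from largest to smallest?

Circular molecule, 3 cuts → 3 fragments:
  2855 − 1778 = 1077 bp
  3111 − 2855 = 256 bp
  wrap: 3610 − 3111 + 1778 = 2277 bp
Sorted largest to smallest: 2277, 1077, 256 bp.

2277, 1077, 256 bp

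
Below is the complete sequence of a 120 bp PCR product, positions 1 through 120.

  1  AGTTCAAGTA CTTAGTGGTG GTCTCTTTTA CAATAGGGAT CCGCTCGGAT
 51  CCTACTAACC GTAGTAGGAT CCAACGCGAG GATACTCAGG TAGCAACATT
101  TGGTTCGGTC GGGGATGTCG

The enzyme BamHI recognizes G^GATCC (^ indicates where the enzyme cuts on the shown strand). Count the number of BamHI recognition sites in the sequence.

3

GGATCC occurs starting at positions 37, 47, 67.
BamHI cuts at 3 sites.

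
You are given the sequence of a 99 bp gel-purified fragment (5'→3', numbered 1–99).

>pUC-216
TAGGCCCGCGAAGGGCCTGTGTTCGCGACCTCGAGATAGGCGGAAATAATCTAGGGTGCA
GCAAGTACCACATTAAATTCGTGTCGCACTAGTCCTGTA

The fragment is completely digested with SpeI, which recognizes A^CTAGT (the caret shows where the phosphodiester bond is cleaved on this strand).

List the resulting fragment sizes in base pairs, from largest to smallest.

The SpeI site (ACTAGT) starts at position 88.
SpeI cuts after the first base of each site, so after position 88.
Linear molecule, 1 cut → 2 fragments:
  1–88 → 88 bp
  89–99 → 11 bp
Sorted largest to smallest: 88, 11 bp.

88, 11 bp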